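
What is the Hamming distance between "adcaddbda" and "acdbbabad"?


Comparing "adcaddbda" and "acdbbabad" position by position:
  Position 0: 'a' vs 'a' => same
  Position 1: 'd' vs 'c' => differ
  Position 2: 'c' vs 'd' => differ
  Position 3: 'a' vs 'b' => differ
  Position 4: 'd' vs 'b' => differ
  Position 5: 'd' vs 'a' => differ
  Position 6: 'b' vs 'b' => same
  Position 7: 'd' vs 'a' => differ
  Position 8: 'a' vs 'd' => differ
Total differences (Hamming distance): 7

7


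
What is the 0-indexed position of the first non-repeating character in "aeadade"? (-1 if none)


Input: aeadade
Character frequencies:
  'a': 3
  'd': 2
  'e': 2
Scanning left to right for freq == 1:
  Position 0 ('a'): freq=3, skip
  Position 1 ('e'): freq=2, skip
  Position 2 ('a'): freq=3, skip
  Position 3 ('d'): freq=2, skip
  Position 4 ('a'): freq=3, skip
  Position 5 ('d'): freq=2, skip
  Position 6 ('e'): freq=2, skip
  No unique character found => answer = -1

-1


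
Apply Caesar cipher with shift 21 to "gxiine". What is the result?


Caesar cipher: shift "gxiine" by 21
  'g' (pos 6) + 21 = pos 1 = 'b'
  'x' (pos 23) + 21 = pos 18 = 's'
  'i' (pos 8) + 21 = pos 3 = 'd'
  'i' (pos 8) + 21 = pos 3 = 'd'
  'n' (pos 13) + 21 = pos 8 = 'i'
  'e' (pos 4) + 21 = pos 25 = 'z'
Result: bsddiz

bsddiz


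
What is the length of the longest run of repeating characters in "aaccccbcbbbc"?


Input: "aaccccbcbbbc"
Scanning for longest run:
  Position 1 ('a'): continues run of 'a', length=2
  Position 2 ('c'): new char, reset run to 1
  Position 3 ('c'): continues run of 'c', length=2
  Position 4 ('c'): continues run of 'c', length=3
  Position 5 ('c'): continues run of 'c', length=4
  Position 6 ('b'): new char, reset run to 1
  Position 7 ('c'): new char, reset run to 1
  Position 8 ('b'): new char, reset run to 1
  Position 9 ('b'): continues run of 'b', length=2
  Position 10 ('b'): continues run of 'b', length=3
  Position 11 ('c'): new char, reset run to 1
Longest run: 'c' with length 4

4


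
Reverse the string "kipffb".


Input: kipffb
Reading characters right to left:
  Position 5: 'b'
  Position 4: 'f'
  Position 3: 'f'
  Position 2: 'p'
  Position 1: 'i'
  Position 0: 'k'
Reversed: bffpik

bffpik


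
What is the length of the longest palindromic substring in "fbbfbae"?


Input: "fbbfbae"
Checking substrings for palindromes:
  [0:4] "fbbf" (len 4) => palindrome
  [2:5] "bfb" (len 3) => palindrome
  [1:3] "bb" (len 2) => palindrome
Longest palindromic substring: "fbbf" with length 4

4


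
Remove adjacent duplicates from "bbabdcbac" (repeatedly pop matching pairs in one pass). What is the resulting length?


Input: bbabdcbac
Stack-based adjacent duplicate removal:
  Read 'b': push. Stack: b
  Read 'b': matches stack top 'b' => pop. Stack: (empty)
  Read 'a': push. Stack: a
  Read 'b': push. Stack: ab
  Read 'd': push. Stack: abd
  Read 'c': push. Stack: abdc
  Read 'b': push. Stack: abdcb
  Read 'a': push. Stack: abdcba
  Read 'c': push. Stack: abdcbac
Final stack: "abdcbac" (length 7)

7


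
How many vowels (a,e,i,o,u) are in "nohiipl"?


Input: nohiipl
Checking each character:
  'n' at position 0: consonant
  'o' at position 1: vowel (running total: 1)
  'h' at position 2: consonant
  'i' at position 3: vowel (running total: 2)
  'i' at position 4: vowel (running total: 3)
  'p' at position 5: consonant
  'l' at position 6: consonant
Total vowels: 3

3


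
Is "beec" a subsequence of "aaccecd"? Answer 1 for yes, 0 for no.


Check if "beec" is a subsequence of "aaccecd"
Greedy scan:
  Position 0 ('a'): no match needed
  Position 1 ('a'): no match needed
  Position 2 ('c'): no match needed
  Position 3 ('c'): no match needed
  Position 4 ('e'): no match needed
  Position 5 ('c'): no match needed
  Position 6 ('d'): no match needed
Only matched 0/4 characters => not a subsequence

0


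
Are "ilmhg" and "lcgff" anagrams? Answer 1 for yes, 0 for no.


Strings: "ilmhg", "lcgff"
Sorted first:  ghilm
Sorted second: cffgl
Differ at position 0: 'g' vs 'c' => not anagrams

0


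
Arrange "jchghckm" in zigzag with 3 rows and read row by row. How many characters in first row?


Zigzag "jchghckm" into 3 rows:
Placing characters:
  'j' => row 0
  'c' => row 1
  'h' => row 2
  'g' => row 1
  'h' => row 0
  'c' => row 1
  'k' => row 2
  'm' => row 1
Rows:
  Row 0: "jh"
  Row 1: "cgcm"
  Row 2: "hk"
First row length: 2

2


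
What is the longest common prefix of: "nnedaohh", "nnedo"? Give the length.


Words: nnedaohh, nnedo
  Position 0: all 'n' => match
  Position 1: all 'n' => match
  Position 2: all 'e' => match
  Position 3: all 'd' => match
  Position 4: ('a', 'o') => mismatch, stop
LCP = "nned" (length 4)

4


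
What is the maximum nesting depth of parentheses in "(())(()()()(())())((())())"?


Input: "(())(()()()(())())((())())"
Tracking depth:
  Position 0 '(': depth becomes 1
  Position 1 '(': depth becomes 2
  Position 2 ')': depth becomes 1
  Position 3 ')': depth becomes 0
  Position 4 '(': depth becomes 1
  Position 5 '(': depth becomes 2
  Position 6 ')': depth becomes 1
  Position 7 '(': depth becomes 2
  Position 8 ')': depth becomes 1
  Position 9 '(': depth becomes 2
  Position 10 ')': depth becomes 1
  Position 11 '(': depth becomes 2
  Position 12 '(': depth becomes 3
  Position 13 ')': depth becomes 2
  Position 14 ')': depth becomes 1
  Position 15 '(': depth becomes 2
  Position 16 ')': depth becomes 1
  Position 17 ')': depth becomes 0
  Position 18 '(': depth becomes 1
  Position 19 '(': depth becomes 2
  Position 20 '(': depth becomes 3
  Position 21 ')': depth becomes 2
  Position 22 ')': depth becomes 1
  Position 23 '(': depth becomes 2
  Position 24 ')': depth becomes 1
  Position 25 ')': depth becomes 0
Maximum depth reached: 3

3


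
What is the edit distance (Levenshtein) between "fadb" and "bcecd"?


Computing edit distance: "fadb" -> "bcecd"
DP table:
           b    c    e    c    d
      0    1    2    3    4    5
  f   1    1    2    3    4    5
  a   2    2    2    3    4    5
  d   3    3    3    3    4    4
  b   4    3    4    4    4    5
Edit distance = dp[4][5] = 5

5


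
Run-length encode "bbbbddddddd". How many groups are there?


Input: bbbbddddddd
Scanning for consecutive runs:
  Group 1: 'b' x 4 (positions 0-3)
  Group 2: 'd' x 7 (positions 4-10)
Total groups: 2

2


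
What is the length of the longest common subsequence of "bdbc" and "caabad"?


LCS of "bdbc" and "caabad"
DP table:
           c    a    a    b    a    d
      0    0    0    0    0    0    0
  b   0    0    0    0    1    1    1
  d   0    0    0    0    1    1    2
  b   0    0    0    0    1    1    2
  c   0    1    1    1    1    1    2
LCS length = dp[4][6] = 2

2


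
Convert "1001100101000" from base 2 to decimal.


Input: "1001100101000" in base 2
Positional expansion:
  Digit '1' (value 1) x 2^12 = 4096
  Digit '0' (value 0) x 2^11 = 0
  Digit '0' (value 0) x 2^10 = 0
  Digit '1' (value 1) x 2^9 = 512
  Digit '1' (value 1) x 2^8 = 256
  Digit '0' (value 0) x 2^7 = 0
  Digit '0' (value 0) x 2^6 = 0
  Digit '1' (value 1) x 2^5 = 32
  Digit '0' (value 0) x 2^4 = 0
  Digit '1' (value 1) x 2^3 = 8
  Digit '0' (value 0) x 2^2 = 0
  Digit '0' (value 0) x 2^1 = 0
  Digit '0' (value 0) x 2^0 = 0
Sum = 4904

4904


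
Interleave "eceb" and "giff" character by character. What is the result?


Interleaving "eceb" and "giff":
  Position 0: 'e' from first, 'g' from second => "eg"
  Position 1: 'c' from first, 'i' from second => "ci"
  Position 2: 'e' from first, 'f' from second => "ef"
  Position 3: 'b' from first, 'f' from second => "bf"
Result: egciefbf

egciefbf


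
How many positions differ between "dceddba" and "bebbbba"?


Comparing "dceddba" and "bebbbba" position by position:
  Position 0: 'd' vs 'b' => DIFFER
  Position 1: 'c' vs 'e' => DIFFER
  Position 2: 'e' vs 'b' => DIFFER
  Position 3: 'd' vs 'b' => DIFFER
  Position 4: 'd' vs 'b' => DIFFER
  Position 5: 'b' vs 'b' => same
  Position 6: 'a' vs 'a' => same
Positions that differ: 5

5


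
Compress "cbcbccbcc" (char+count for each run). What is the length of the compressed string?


Input: cbcbccbcc
Runs:
  'c' x 1 => "c1"
  'b' x 1 => "b1"
  'c' x 1 => "c1"
  'b' x 1 => "b1"
  'c' x 2 => "c2"
  'b' x 1 => "b1"
  'c' x 2 => "c2"
Compressed: "c1b1c1b1c2b1c2"
Compressed length: 14

14


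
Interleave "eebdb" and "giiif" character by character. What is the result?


Interleaving "eebdb" and "giiif":
  Position 0: 'e' from first, 'g' from second => "eg"
  Position 1: 'e' from first, 'i' from second => "ei"
  Position 2: 'b' from first, 'i' from second => "bi"
  Position 3: 'd' from first, 'i' from second => "di"
  Position 4: 'b' from first, 'f' from second => "bf"
Result: egeibidibf

egeibidibf


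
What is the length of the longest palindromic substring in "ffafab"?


Input: "ffafab"
Checking substrings for palindromes:
  [1:4] "faf" (len 3) => palindrome
  [2:5] "afa" (len 3) => palindrome
  [0:2] "ff" (len 2) => palindrome
Longest palindromic substring: "faf" with length 3

3


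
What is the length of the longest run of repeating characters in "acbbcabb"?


Input: "acbbcabb"
Scanning for longest run:
  Position 1 ('c'): new char, reset run to 1
  Position 2 ('b'): new char, reset run to 1
  Position 3 ('b'): continues run of 'b', length=2
  Position 4 ('c'): new char, reset run to 1
  Position 5 ('a'): new char, reset run to 1
  Position 6 ('b'): new char, reset run to 1
  Position 7 ('b'): continues run of 'b', length=2
Longest run: 'b' with length 2

2


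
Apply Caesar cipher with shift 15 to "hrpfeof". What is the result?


Caesar cipher: shift "hrpfeof" by 15
  'h' (pos 7) + 15 = pos 22 = 'w'
  'r' (pos 17) + 15 = pos 6 = 'g'
  'p' (pos 15) + 15 = pos 4 = 'e'
  'f' (pos 5) + 15 = pos 20 = 'u'
  'e' (pos 4) + 15 = pos 19 = 't'
  'o' (pos 14) + 15 = pos 3 = 'd'
  'f' (pos 5) + 15 = pos 20 = 'u'
Result: wgeutdu

wgeutdu


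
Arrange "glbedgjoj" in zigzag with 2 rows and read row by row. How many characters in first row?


Zigzag "glbedgjoj" into 2 rows:
Placing characters:
  'g' => row 0
  'l' => row 1
  'b' => row 0
  'e' => row 1
  'd' => row 0
  'g' => row 1
  'j' => row 0
  'o' => row 1
  'j' => row 0
Rows:
  Row 0: "gbdjj"
  Row 1: "lego"
First row length: 5

5


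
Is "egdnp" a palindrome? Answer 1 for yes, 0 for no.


Input: egdnp
Reversed: pndge
  Compare pos 0 ('e') with pos 4 ('p'): MISMATCH
  Compare pos 1 ('g') with pos 3 ('n'): MISMATCH
Result: not a palindrome

0


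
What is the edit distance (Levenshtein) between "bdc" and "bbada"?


Computing edit distance: "bdc" -> "bbada"
DP table:
           b    b    a    d    a
      0    1    2    3    4    5
  b   1    0    1    2    3    4
  d   2    1    1    2    2    3
  c   3    2    2    2    3    3
Edit distance = dp[3][5] = 3

3


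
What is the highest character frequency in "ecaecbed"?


Input: ecaecbed
Character counts:
  'a': 1
  'b': 1
  'c': 2
  'd': 1
  'e': 3
Maximum frequency: 3

3


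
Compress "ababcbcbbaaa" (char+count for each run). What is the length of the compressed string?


Input: ababcbcbbaaa
Runs:
  'a' x 1 => "a1"
  'b' x 1 => "b1"
  'a' x 1 => "a1"
  'b' x 1 => "b1"
  'c' x 1 => "c1"
  'b' x 1 => "b1"
  'c' x 1 => "c1"
  'b' x 2 => "b2"
  'a' x 3 => "a3"
Compressed: "a1b1a1b1c1b1c1b2a3"
Compressed length: 18

18


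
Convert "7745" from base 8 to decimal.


Input: "7745" in base 8
Positional expansion:
  Digit '7' (value 7) x 8^3 = 3584
  Digit '7' (value 7) x 8^2 = 448
  Digit '4' (value 4) x 8^1 = 32
  Digit '5' (value 5) x 8^0 = 5
Sum = 4069

4069


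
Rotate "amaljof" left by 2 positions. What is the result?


Input: "amaljof", rotate left by 2
First 2 characters: "am"
Remaining characters: "aljof"
Concatenate remaining + first: "aljof" + "am" = "aljofam"

aljofam


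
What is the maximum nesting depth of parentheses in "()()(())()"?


Input: "()()(())()"
Tracking depth:
  Position 0 '(': depth becomes 1
  Position 1 ')': depth becomes 0
  Position 2 '(': depth becomes 1
  Position 3 ')': depth becomes 0
  Position 4 '(': depth becomes 1
  Position 5 '(': depth becomes 2
  Position 6 ')': depth becomes 1
  Position 7 ')': depth becomes 0
  Position 8 '(': depth becomes 1
  Position 9 ')': depth becomes 0
Maximum depth reached: 2

2


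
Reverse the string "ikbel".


Input: ikbel
Reading characters right to left:
  Position 4: 'l'
  Position 3: 'e'
  Position 2: 'b'
  Position 1: 'k'
  Position 0: 'i'
Reversed: lebki

lebki


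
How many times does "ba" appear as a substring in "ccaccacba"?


Searching for "ba" in "ccaccacba"
Scanning each position:
  Position 0: "cc" => no
  Position 1: "ca" => no
  Position 2: "ac" => no
  Position 3: "cc" => no
  Position 4: "ca" => no
  Position 5: "ac" => no
  Position 6: "cb" => no
  Position 7: "ba" => MATCH
Total occurrences: 1

1


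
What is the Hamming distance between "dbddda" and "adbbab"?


Comparing "dbddda" and "adbbab" position by position:
  Position 0: 'd' vs 'a' => differ
  Position 1: 'b' vs 'd' => differ
  Position 2: 'd' vs 'b' => differ
  Position 3: 'd' vs 'b' => differ
  Position 4: 'd' vs 'a' => differ
  Position 5: 'a' vs 'b' => differ
Total differences (Hamming distance): 6

6


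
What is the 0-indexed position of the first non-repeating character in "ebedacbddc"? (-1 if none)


Input: ebedacbddc
Character frequencies:
  'a': 1
  'b': 2
  'c': 2
  'd': 3
  'e': 2
Scanning left to right for freq == 1:
  Position 0 ('e'): freq=2, skip
  Position 1 ('b'): freq=2, skip
  Position 2 ('e'): freq=2, skip
  Position 3 ('d'): freq=3, skip
  Position 4 ('a'): unique! => answer = 4

4


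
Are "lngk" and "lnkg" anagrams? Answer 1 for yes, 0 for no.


Strings: "lngk", "lnkg"
Sorted first:  gkln
Sorted second: gkln
Sorted forms match => anagrams

1


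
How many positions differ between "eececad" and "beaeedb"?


Comparing "eececad" and "beaeedb" position by position:
  Position 0: 'e' vs 'b' => DIFFER
  Position 1: 'e' vs 'e' => same
  Position 2: 'c' vs 'a' => DIFFER
  Position 3: 'e' vs 'e' => same
  Position 4: 'c' vs 'e' => DIFFER
  Position 5: 'a' vs 'd' => DIFFER
  Position 6: 'd' vs 'b' => DIFFER
Positions that differ: 5

5


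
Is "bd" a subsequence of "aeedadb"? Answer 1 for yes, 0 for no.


Check if "bd" is a subsequence of "aeedadb"
Greedy scan:
  Position 0 ('a'): no match needed
  Position 1 ('e'): no match needed
  Position 2 ('e'): no match needed
  Position 3 ('d'): no match needed
  Position 4 ('a'): no match needed
  Position 5 ('d'): no match needed
  Position 6 ('b'): matches sub[0] = 'b'
Only matched 1/2 characters => not a subsequence

0


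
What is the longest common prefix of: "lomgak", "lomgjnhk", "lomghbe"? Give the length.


Words: lomgak, lomgjnhk, lomghbe
  Position 0: all 'l' => match
  Position 1: all 'o' => match
  Position 2: all 'm' => match
  Position 3: all 'g' => match
  Position 4: ('a', 'j', 'h') => mismatch, stop
LCP = "lomg" (length 4)

4


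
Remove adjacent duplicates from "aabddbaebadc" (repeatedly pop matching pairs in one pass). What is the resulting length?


Input: aabddbaebadc
Stack-based adjacent duplicate removal:
  Read 'a': push. Stack: a
  Read 'a': matches stack top 'a' => pop. Stack: (empty)
  Read 'b': push. Stack: b
  Read 'd': push. Stack: bd
  Read 'd': matches stack top 'd' => pop. Stack: b
  Read 'b': matches stack top 'b' => pop. Stack: (empty)
  Read 'a': push. Stack: a
  Read 'e': push. Stack: ae
  Read 'b': push. Stack: aeb
  Read 'a': push. Stack: aeba
  Read 'd': push. Stack: aebad
  Read 'c': push. Stack: aebadc
Final stack: "aebadc" (length 6)

6


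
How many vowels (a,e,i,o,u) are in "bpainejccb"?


Input: bpainejccb
Checking each character:
  'b' at position 0: consonant
  'p' at position 1: consonant
  'a' at position 2: vowel (running total: 1)
  'i' at position 3: vowel (running total: 2)
  'n' at position 4: consonant
  'e' at position 5: vowel (running total: 3)
  'j' at position 6: consonant
  'c' at position 7: consonant
  'c' at position 8: consonant
  'b' at position 9: consonant
Total vowels: 3

3


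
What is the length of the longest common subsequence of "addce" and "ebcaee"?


LCS of "addce" and "ebcaee"
DP table:
           e    b    c    a    e    e
      0    0    0    0    0    0    0
  a   0    0    0    0    1    1    1
  d   0    0    0    0    1    1    1
  d   0    0    0    0    1    1    1
  c   0    0    0    1    1    1    1
  e   0    1    1    1    1    2    2
LCS length = dp[5][6] = 2

2


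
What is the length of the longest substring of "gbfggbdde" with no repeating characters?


Input: "gbfggbdde"
Sliding window (track last position of each char):
  Position 0 ('g'): window [0,0] length 1 -- new best
  Position 1 ('b'): window [0,1] length 2 -- new best
  Position 2 ('f'): window [0,2] length 3 -- new best
  Position 3 ('g'): repeat (last at 0), move window start to 1
  Position 3 ('g'): window [1,3] length 3
  Position 4 ('g'): repeat (last at 3), move window start to 4
  Position 4 ('g'): window [4,4] length 1
  Position 5 ('b'): window [4,5] length 2
  Position 6 ('d'): window [4,6] length 3
  Position 7 ('d'): repeat (last at 6), move window start to 7
  Position 7 ('d'): window [7,7] length 1
  Position 8 ('e'): window [7,8] length 2
Longest substring with no repeats: "gbf" with length 3

3


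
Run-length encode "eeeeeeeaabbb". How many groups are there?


Input: eeeeeeeaabbb
Scanning for consecutive runs:
  Group 1: 'e' x 7 (positions 0-6)
  Group 2: 'a' x 2 (positions 7-8)
  Group 3: 'b' x 3 (positions 9-11)
Total groups: 3

3


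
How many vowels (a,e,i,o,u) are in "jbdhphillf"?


Input: jbdhphillf
Checking each character:
  'j' at position 0: consonant
  'b' at position 1: consonant
  'd' at position 2: consonant
  'h' at position 3: consonant
  'p' at position 4: consonant
  'h' at position 5: consonant
  'i' at position 6: vowel (running total: 1)
  'l' at position 7: consonant
  'l' at position 8: consonant
  'f' at position 9: consonant
Total vowels: 1

1


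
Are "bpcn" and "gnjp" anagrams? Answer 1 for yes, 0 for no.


Strings: "bpcn", "gnjp"
Sorted first:  bcnp
Sorted second: gjnp
Differ at position 0: 'b' vs 'g' => not anagrams

0


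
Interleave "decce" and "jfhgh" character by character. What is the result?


Interleaving "decce" and "jfhgh":
  Position 0: 'd' from first, 'j' from second => "dj"
  Position 1: 'e' from first, 'f' from second => "ef"
  Position 2: 'c' from first, 'h' from second => "ch"
  Position 3: 'c' from first, 'g' from second => "cg"
  Position 4: 'e' from first, 'h' from second => "eh"
Result: djefchcgeh

djefchcgeh


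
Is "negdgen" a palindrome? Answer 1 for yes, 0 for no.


Input: negdgen
Reversed: negdgen
  Compare pos 0 ('n') with pos 6 ('n'): match
  Compare pos 1 ('e') with pos 5 ('e'): match
  Compare pos 2 ('g') with pos 4 ('g'): match
Result: palindrome

1


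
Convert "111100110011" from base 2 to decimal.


Input: "111100110011" in base 2
Positional expansion:
  Digit '1' (value 1) x 2^11 = 2048
  Digit '1' (value 1) x 2^10 = 1024
  Digit '1' (value 1) x 2^9 = 512
  Digit '1' (value 1) x 2^8 = 256
  Digit '0' (value 0) x 2^7 = 0
  Digit '0' (value 0) x 2^6 = 0
  Digit '1' (value 1) x 2^5 = 32
  Digit '1' (value 1) x 2^4 = 16
  Digit '0' (value 0) x 2^3 = 0
  Digit '0' (value 0) x 2^2 = 0
  Digit '1' (value 1) x 2^1 = 2
  Digit '1' (value 1) x 2^0 = 1
Sum = 3891

3891


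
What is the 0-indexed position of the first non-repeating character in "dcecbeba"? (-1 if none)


Input: dcecbeba
Character frequencies:
  'a': 1
  'b': 2
  'c': 2
  'd': 1
  'e': 2
Scanning left to right for freq == 1:
  Position 0 ('d'): unique! => answer = 0

0


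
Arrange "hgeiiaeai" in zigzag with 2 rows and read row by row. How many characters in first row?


Zigzag "hgeiiaeai" into 2 rows:
Placing characters:
  'h' => row 0
  'g' => row 1
  'e' => row 0
  'i' => row 1
  'i' => row 0
  'a' => row 1
  'e' => row 0
  'a' => row 1
  'i' => row 0
Rows:
  Row 0: "heiei"
  Row 1: "giaa"
First row length: 5

5


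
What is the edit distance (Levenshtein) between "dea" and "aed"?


Computing edit distance: "dea" -> "aed"
DP table:
           a    e    d
      0    1    2    3
  d   1    1    2    2
  e   2    2    1    2
  a   3    2    2    2
Edit distance = dp[3][3] = 2

2


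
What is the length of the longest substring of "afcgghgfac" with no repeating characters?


Input: "afcgghgfac"
Sliding window (track last position of each char):
  Position 0 ('a'): window [0,0] length 1 -- new best
  Position 1 ('f'): window [0,1] length 2 -- new best
  Position 2 ('c'): window [0,2] length 3 -- new best
  Position 3 ('g'): window [0,3] length 4 -- new best
  Position 4 ('g'): repeat (last at 3), move window start to 4
  Position 4 ('g'): window [4,4] length 1
  Position 5 ('h'): window [4,5] length 2
  Position 6 ('g'): repeat (last at 4), move window start to 5
  Position 6 ('g'): window [5,6] length 2
  Position 7 ('f'): window [5,7] length 3
  Position 8 ('a'): window [5,8] length 4
  Position 9 ('c'): window [5,9] length 5 -- new best
Longest substring with no repeats: "hgfac" with length 5

5


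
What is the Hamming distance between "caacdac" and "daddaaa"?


Comparing "caacdac" and "daddaaa" position by position:
  Position 0: 'c' vs 'd' => differ
  Position 1: 'a' vs 'a' => same
  Position 2: 'a' vs 'd' => differ
  Position 3: 'c' vs 'd' => differ
  Position 4: 'd' vs 'a' => differ
  Position 5: 'a' vs 'a' => same
  Position 6: 'c' vs 'a' => differ
Total differences (Hamming distance): 5

5


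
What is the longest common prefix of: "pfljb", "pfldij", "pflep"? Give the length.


Words: pfljb, pfldij, pflep
  Position 0: all 'p' => match
  Position 1: all 'f' => match
  Position 2: all 'l' => match
  Position 3: ('j', 'd', 'e') => mismatch, stop
LCP = "pfl" (length 3)

3


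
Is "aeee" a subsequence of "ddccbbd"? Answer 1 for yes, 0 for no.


Check if "aeee" is a subsequence of "ddccbbd"
Greedy scan:
  Position 0 ('d'): no match needed
  Position 1 ('d'): no match needed
  Position 2 ('c'): no match needed
  Position 3 ('c'): no match needed
  Position 4 ('b'): no match needed
  Position 5 ('b'): no match needed
  Position 6 ('d'): no match needed
Only matched 0/4 characters => not a subsequence

0


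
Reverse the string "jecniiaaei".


Input: jecniiaaei
Reading characters right to left:
  Position 9: 'i'
  Position 8: 'e'
  Position 7: 'a'
  Position 6: 'a'
  Position 5: 'i'
  Position 4: 'i'
  Position 3: 'n'
  Position 2: 'c'
  Position 1: 'e'
  Position 0: 'j'
Reversed: ieaaiincej

ieaaiincej


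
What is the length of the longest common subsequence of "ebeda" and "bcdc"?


LCS of "ebeda" and "bcdc"
DP table:
           b    c    d    c
      0    0    0    0    0
  e   0    0    0    0    0
  b   0    1    1    1    1
  e   0    1    1    1    1
  d   0    1    1    2    2
  a   0    1    1    2    2
LCS length = dp[5][4] = 2

2


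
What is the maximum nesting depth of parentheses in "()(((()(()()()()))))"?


Input: "()(((()(()()()()))))"
Tracking depth:
  Position 0 '(': depth becomes 1
  Position 1 ')': depth becomes 0
  Position 2 '(': depth becomes 1
  Position 3 '(': depth becomes 2
  Position 4 '(': depth becomes 3
  Position 5 '(': depth becomes 4
  Position 6 ')': depth becomes 3
  Position 7 '(': depth becomes 4
  Position 8 '(': depth becomes 5
  Position 9 ')': depth becomes 4
  Position 10 '(': depth becomes 5
  Position 11 ')': depth becomes 4
  Position 12 '(': depth becomes 5
  Position 13 ')': depth becomes 4
  Position 14 '(': depth becomes 5
  Position 15 ')': depth becomes 4
  Position 16 ')': depth becomes 3
  Position 17 ')': depth becomes 2
  Position 18 ')': depth becomes 1
  Position 19 ')': depth becomes 0
Maximum depth reached: 5

5


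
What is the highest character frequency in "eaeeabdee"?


Input: eaeeabdee
Character counts:
  'a': 2
  'b': 1
  'd': 1
  'e': 5
Maximum frequency: 5

5


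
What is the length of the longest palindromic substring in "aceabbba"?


Input: "aceabbba"
Checking substrings for palindromes:
  [3:8] "abbba" (len 5) => palindrome
  [4:7] "bbb" (len 3) => palindrome
  [4:6] "bb" (len 2) => palindrome
  [5:7] "bb" (len 2) => palindrome
Longest palindromic substring: "abbba" with length 5

5


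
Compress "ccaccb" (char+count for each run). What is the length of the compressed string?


Input: ccaccb
Runs:
  'c' x 2 => "c2"
  'a' x 1 => "a1"
  'c' x 2 => "c2"
  'b' x 1 => "b1"
Compressed: "c2a1c2b1"
Compressed length: 8

8


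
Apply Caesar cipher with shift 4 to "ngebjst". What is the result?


Caesar cipher: shift "ngebjst" by 4
  'n' (pos 13) + 4 = pos 17 = 'r'
  'g' (pos 6) + 4 = pos 10 = 'k'
  'e' (pos 4) + 4 = pos 8 = 'i'
  'b' (pos 1) + 4 = pos 5 = 'f'
  'j' (pos 9) + 4 = pos 13 = 'n'
  's' (pos 18) + 4 = pos 22 = 'w'
  't' (pos 19) + 4 = pos 23 = 'x'
Result: rkifnwx

rkifnwx


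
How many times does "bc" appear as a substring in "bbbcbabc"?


Searching for "bc" in "bbbcbabc"
Scanning each position:
  Position 0: "bb" => no
  Position 1: "bb" => no
  Position 2: "bc" => MATCH
  Position 3: "cb" => no
  Position 4: "ba" => no
  Position 5: "ab" => no
  Position 6: "bc" => MATCH
Total occurrences: 2

2


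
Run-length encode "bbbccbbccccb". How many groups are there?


Input: bbbccbbccccb
Scanning for consecutive runs:
  Group 1: 'b' x 3 (positions 0-2)
  Group 2: 'c' x 2 (positions 3-4)
  Group 3: 'b' x 2 (positions 5-6)
  Group 4: 'c' x 4 (positions 7-10)
  Group 5: 'b' x 1 (positions 11-11)
Total groups: 5

5


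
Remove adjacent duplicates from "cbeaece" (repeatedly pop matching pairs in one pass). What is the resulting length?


Input: cbeaece
Stack-based adjacent duplicate removal:
  Read 'c': push. Stack: c
  Read 'b': push. Stack: cb
  Read 'e': push. Stack: cbe
  Read 'a': push. Stack: cbea
  Read 'e': push. Stack: cbeae
  Read 'c': push. Stack: cbeaec
  Read 'e': push. Stack: cbeaece
Final stack: "cbeaece" (length 7)

7


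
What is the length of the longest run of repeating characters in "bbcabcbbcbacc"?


Input: "bbcabcbbcbacc"
Scanning for longest run:
  Position 1 ('b'): continues run of 'b', length=2
  Position 2 ('c'): new char, reset run to 1
  Position 3 ('a'): new char, reset run to 1
  Position 4 ('b'): new char, reset run to 1
  Position 5 ('c'): new char, reset run to 1
  Position 6 ('b'): new char, reset run to 1
  Position 7 ('b'): continues run of 'b', length=2
  Position 8 ('c'): new char, reset run to 1
  Position 9 ('b'): new char, reset run to 1
  Position 10 ('a'): new char, reset run to 1
  Position 11 ('c'): new char, reset run to 1
  Position 12 ('c'): continues run of 'c', length=2
Longest run: 'b' with length 2

2


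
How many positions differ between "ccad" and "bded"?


Comparing "ccad" and "bded" position by position:
  Position 0: 'c' vs 'b' => DIFFER
  Position 1: 'c' vs 'd' => DIFFER
  Position 2: 'a' vs 'e' => DIFFER
  Position 3: 'd' vs 'd' => same
Positions that differ: 3

3


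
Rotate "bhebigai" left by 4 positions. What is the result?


Input: "bhebigai", rotate left by 4
First 4 characters: "bheb"
Remaining characters: "igai"
Concatenate remaining + first: "igai" + "bheb" = "igaibheb"

igaibheb


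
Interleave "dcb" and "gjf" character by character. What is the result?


Interleaving "dcb" and "gjf":
  Position 0: 'd' from first, 'g' from second => "dg"
  Position 1: 'c' from first, 'j' from second => "cj"
  Position 2: 'b' from first, 'f' from second => "bf"
Result: dgcjbf

dgcjbf


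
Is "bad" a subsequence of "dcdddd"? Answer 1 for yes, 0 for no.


Check if "bad" is a subsequence of "dcdddd"
Greedy scan:
  Position 0 ('d'): no match needed
  Position 1 ('c'): no match needed
  Position 2 ('d'): no match needed
  Position 3 ('d'): no match needed
  Position 4 ('d'): no match needed
  Position 5 ('d'): no match needed
Only matched 0/3 characters => not a subsequence

0


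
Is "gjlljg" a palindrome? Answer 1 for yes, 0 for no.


Input: gjlljg
Reversed: gjlljg
  Compare pos 0 ('g') with pos 5 ('g'): match
  Compare pos 1 ('j') with pos 4 ('j'): match
  Compare pos 2 ('l') with pos 3 ('l'): match
Result: palindrome

1


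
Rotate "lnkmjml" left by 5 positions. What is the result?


Input: "lnkmjml", rotate left by 5
First 5 characters: "lnkmj"
Remaining characters: "ml"
Concatenate remaining + first: "ml" + "lnkmj" = "mllnkmj"

mllnkmj


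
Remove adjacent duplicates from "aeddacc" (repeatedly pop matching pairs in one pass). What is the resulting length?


Input: aeddacc
Stack-based adjacent duplicate removal:
  Read 'a': push. Stack: a
  Read 'e': push. Stack: ae
  Read 'd': push. Stack: aed
  Read 'd': matches stack top 'd' => pop. Stack: ae
  Read 'a': push. Stack: aea
  Read 'c': push. Stack: aeac
  Read 'c': matches stack top 'c' => pop. Stack: aea
Final stack: "aea" (length 3)

3


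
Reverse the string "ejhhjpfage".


Input: ejhhjpfage
Reading characters right to left:
  Position 9: 'e'
  Position 8: 'g'
  Position 7: 'a'
  Position 6: 'f'
  Position 5: 'p'
  Position 4: 'j'
  Position 3: 'h'
  Position 2: 'h'
  Position 1: 'j'
  Position 0: 'e'
Reversed: egafpjhhje

egafpjhhje


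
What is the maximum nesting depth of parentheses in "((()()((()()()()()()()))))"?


Input: "((()()((()()()()()()()))))"
Tracking depth:
  Position 0 '(': depth becomes 1
  Position 1 '(': depth becomes 2
  Position 2 '(': depth becomes 3
  Position 3 ')': depth becomes 2
  Position 4 '(': depth becomes 3
  Position 5 ')': depth becomes 2
  Position 6 '(': depth becomes 3
  Position 7 '(': depth becomes 4
  Position 8 '(': depth becomes 5
  Position 9 ')': depth becomes 4
  Position 10 '(': depth becomes 5
  Position 11 ')': depth becomes 4
  Position 12 '(': depth becomes 5
  Position 13 ')': depth becomes 4
  Position 14 '(': depth becomes 5
  Position 15 ')': depth becomes 4
  Position 16 '(': depth becomes 5
  Position 17 ')': depth becomes 4
  Position 18 '(': depth becomes 5
  Position 19 ')': depth becomes 4
  Position 20 '(': depth becomes 5
  Position 21 ')': depth becomes 4
  Position 22 ')': depth becomes 3
  Position 23 ')': depth becomes 2
  Position 24 ')': depth becomes 1
  Position 25 ')': depth becomes 0
Maximum depth reached: 5

5


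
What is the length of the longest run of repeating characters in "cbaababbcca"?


Input: "cbaababbcca"
Scanning for longest run:
  Position 1 ('b'): new char, reset run to 1
  Position 2 ('a'): new char, reset run to 1
  Position 3 ('a'): continues run of 'a', length=2
  Position 4 ('b'): new char, reset run to 1
  Position 5 ('a'): new char, reset run to 1
  Position 6 ('b'): new char, reset run to 1
  Position 7 ('b'): continues run of 'b', length=2
  Position 8 ('c'): new char, reset run to 1
  Position 9 ('c'): continues run of 'c', length=2
  Position 10 ('a'): new char, reset run to 1
Longest run: 'a' with length 2

2


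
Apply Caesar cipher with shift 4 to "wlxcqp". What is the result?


Caesar cipher: shift "wlxcqp" by 4
  'w' (pos 22) + 4 = pos 0 = 'a'
  'l' (pos 11) + 4 = pos 15 = 'p'
  'x' (pos 23) + 4 = pos 1 = 'b'
  'c' (pos 2) + 4 = pos 6 = 'g'
  'q' (pos 16) + 4 = pos 20 = 'u'
  'p' (pos 15) + 4 = pos 19 = 't'
Result: apbgut

apbgut


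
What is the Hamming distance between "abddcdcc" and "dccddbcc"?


Comparing "abddcdcc" and "dccddbcc" position by position:
  Position 0: 'a' vs 'd' => differ
  Position 1: 'b' vs 'c' => differ
  Position 2: 'd' vs 'c' => differ
  Position 3: 'd' vs 'd' => same
  Position 4: 'c' vs 'd' => differ
  Position 5: 'd' vs 'b' => differ
  Position 6: 'c' vs 'c' => same
  Position 7: 'c' vs 'c' => same
Total differences (Hamming distance): 5

5


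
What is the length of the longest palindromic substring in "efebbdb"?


Input: "efebbdb"
Checking substrings for palindromes:
  [0:3] "efe" (len 3) => palindrome
  [4:7] "bdb" (len 3) => palindrome
  [3:5] "bb" (len 2) => palindrome
Longest palindromic substring: "efe" with length 3

3


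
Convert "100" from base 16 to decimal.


Input: "100" in base 16
Positional expansion:
  Digit '1' (value 1) x 16^2 = 256
  Digit '0' (value 0) x 16^1 = 0
  Digit '0' (value 0) x 16^0 = 0
Sum = 256

256


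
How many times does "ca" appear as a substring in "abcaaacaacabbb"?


Searching for "ca" in "abcaaacaacabbb"
Scanning each position:
  Position 0: "ab" => no
  Position 1: "bc" => no
  Position 2: "ca" => MATCH
  Position 3: "aa" => no
  Position 4: "aa" => no
  Position 5: "ac" => no
  Position 6: "ca" => MATCH
  Position 7: "aa" => no
  Position 8: "ac" => no
  Position 9: "ca" => MATCH
  Position 10: "ab" => no
  Position 11: "bb" => no
  Position 12: "bb" => no
Total occurrences: 3

3


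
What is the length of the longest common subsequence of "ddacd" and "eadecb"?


LCS of "ddacd" and "eadecb"
DP table:
           e    a    d    e    c    b
      0    0    0    0    0    0    0
  d   0    0    0    1    1    1    1
  d   0    0    0    1    1    1    1
  a   0    0    1    1    1    1    1
  c   0    0    1    1    1    2    2
  d   0    0    1    2    2    2    2
LCS length = dp[5][6] = 2

2


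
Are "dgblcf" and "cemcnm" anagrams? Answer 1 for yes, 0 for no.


Strings: "dgblcf", "cemcnm"
Sorted first:  bcdfgl
Sorted second: ccemmn
Differ at position 0: 'b' vs 'c' => not anagrams

0


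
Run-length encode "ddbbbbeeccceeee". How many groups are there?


Input: ddbbbbeeccceeee
Scanning for consecutive runs:
  Group 1: 'd' x 2 (positions 0-1)
  Group 2: 'b' x 4 (positions 2-5)
  Group 3: 'e' x 2 (positions 6-7)
  Group 4: 'c' x 3 (positions 8-10)
  Group 5: 'e' x 4 (positions 11-14)
Total groups: 5

5


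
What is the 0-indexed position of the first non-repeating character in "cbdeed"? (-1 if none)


Input: cbdeed
Character frequencies:
  'b': 1
  'c': 1
  'd': 2
  'e': 2
Scanning left to right for freq == 1:
  Position 0 ('c'): unique! => answer = 0

0


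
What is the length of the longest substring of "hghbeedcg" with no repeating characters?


Input: "hghbeedcg"
Sliding window (track last position of each char):
  Position 0 ('h'): window [0,0] length 1 -- new best
  Position 1 ('g'): window [0,1] length 2 -- new best
  Position 2 ('h'): repeat (last at 0), move window start to 1
  Position 2 ('h'): window [1,2] length 2
  Position 3 ('b'): window [1,3] length 3 -- new best
  Position 4 ('e'): window [1,4] length 4 -- new best
  Position 5 ('e'): repeat (last at 4), move window start to 5
  Position 5 ('e'): window [5,5] length 1
  Position 6 ('d'): window [5,6] length 2
  Position 7 ('c'): window [5,7] length 3
  Position 8 ('g'): window [5,8] length 4
Longest substring with no repeats: "ghbe" with length 4

4


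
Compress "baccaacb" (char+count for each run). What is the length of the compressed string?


Input: baccaacb
Runs:
  'b' x 1 => "b1"
  'a' x 1 => "a1"
  'c' x 2 => "c2"
  'a' x 2 => "a2"
  'c' x 1 => "c1"
  'b' x 1 => "b1"
Compressed: "b1a1c2a2c1b1"
Compressed length: 12

12


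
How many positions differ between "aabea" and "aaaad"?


Comparing "aabea" and "aaaad" position by position:
  Position 0: 'a' vs 'a' => same
  Position 1: 'a' vs 'a' => same
  Position 2: 'b' vs 'a' => DIFFER
  Position 3: 'e' vs 'a' => DIFFER
  Position 4: 'a' vs 'd' => DIFFER
Positions that differ: 3

3


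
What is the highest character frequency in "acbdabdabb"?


Input: acbdabdabb
Character counts:
  'a': 3
  'b': 4
  'c': 1
  'd': 2
Maximum frequency: 4

4


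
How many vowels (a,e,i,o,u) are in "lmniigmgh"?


Input: lmniigmgh
Checking each character:
  'l' at position 0: consonant
  'm' at position 1: consonant
  'n' at position 2: consonant
  'i' at position 3: vowel (running total: 1)
  'i' at position 4: vowel (running total: 2)
  'g' at position 5: consonant
  'm' at position 6: consonant
  'g' at position 7: consonant
  'h' at position 8: consonant
Total vowels: 2

2


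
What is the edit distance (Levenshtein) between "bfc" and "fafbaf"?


Computing edit distance: "bfc" -> "fafbaf"
DP table:
           f    a    f    b    a    f
      0    1    2    3    4    5    6
  b   1    1    2    3    3    4    5
  f   2    1    2    2    3    4    4
  c   3    2    2    3    3    4    5
Edit distance = dp[3][6] = 5

5


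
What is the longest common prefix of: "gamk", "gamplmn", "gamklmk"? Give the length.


Words: gamk, gamplmn, gamklmk
  Position 0: all 'g' => match
  Position 1: all 'a' => match
  Position 2: all 'm' => match
  Position 3: ('k', 'p', 'k') => mismatch, stop
LCP = "gam" (length 3)

3


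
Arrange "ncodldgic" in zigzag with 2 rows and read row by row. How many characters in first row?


Zigzag "ncodldgic" into 2 rows:
Placing characters:
  'n' => row 0
  'c' => row 1
  'o' => row 0
  'd' => row 1
  'l' => row 0
  'd' => row 1
  'g' => row 0
  'i' => row 1
  'c' => row 0
Rows:
  Row 0: "nolgc"
  Row 1: "cddi"
First row length: 5

5


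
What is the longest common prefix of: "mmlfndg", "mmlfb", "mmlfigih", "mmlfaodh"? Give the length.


Words: mmlfndg, mmlfb, mmlfigih, mmlfaodh
  Position 0: all 'm' => match
  Position 1: all 'm' => match
  Position 2: all 'l' => match
  Position 3: all 'f' => match
  Position 4: ('n', 'b', 'i', 'a') => mismatch, stop
LCP = "mmlf" (length 4)

4


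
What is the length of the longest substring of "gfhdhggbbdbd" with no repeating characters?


Input: "gfhdhggbbdbd"
Sliding window (track last position of each char):
  Position 0 ('g'): window [0,0] length 1 -- new best
  Position 1 ('f'): window [0,1] length 2 -- new best
  Position 2 ('h'): window [0,2] length 3 -- new best
  Position 3 ('d'): window [0,3] length 4 -- new best
  Position 4 ('h'): repeat (last at 2), move window start to 3
  Position 4 ('h'): window [3,4] length 2
  Position 5 ('g'): window [3,5] length 3
  Position 6 ('g'): repeat (last at 5), move window start to 6
  Position 6 ('g'): window [6,6] length 1
  Position 7 ('b'): window [6,7] length 2
  Position 8 ('b'): repeat (last at 7), move window start to 8
  Position 8 ('b'): window [8,8] length 1
  Position 9 ('d'): window [8,9] length 2
  Position 10 ('b'): repeat (last at 8), move window start to 9
  Position 10 ('b'): window [9,10] length 2
  Position 11 ('d'): repeat (last at 9), move window start to 10
  Position 11 ('d'): window [10,11] length 2
Longest substring with no repeats: "gfhd" with length 4

4


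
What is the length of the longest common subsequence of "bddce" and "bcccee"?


LCS of "bddce" and "bcccee"
DP table:
           b    c    c    c    e    e
      0    0    0    0    0    0    0
  b   0    1    1    1    1    1    1
  d   0    1    1    1    1    1    1
  d   0    1    1    1    1    1    1
  c   0    1    2    2    2    2    2
  e   0    1    2    2    2    3    3
LCS length = dp[5][6] = 3

3


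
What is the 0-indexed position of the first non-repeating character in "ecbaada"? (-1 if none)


Input: ecbaada
Character frequencies:
  'a': 3
  'b': 1
  'c': 1
  'd': 1
  'e': 1
Scanning left to right for freq == 1:
  Position 0 ('e'): unique! => answer = 0

0


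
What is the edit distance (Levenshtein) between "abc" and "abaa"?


Computing edit distance: "abc" -> "abaa"
DP table:
           a    b    a    a
      0    1    2    3    4
  a   1    0    1    2    3
  b   2    1    0    1    2
  c   3    2    1    1    2
Edit distance = dp[3][4] = 2

2


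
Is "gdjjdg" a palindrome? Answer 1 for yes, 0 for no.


Input: gdjjdg
Reversed: gdjjdg
  Compare pos 0 ('g') with pos 5 ('g'): match
  Compare pos 1 ('d') with pos 4 ('d'): match
  Compare pos 2 ('j') with pos 3 ('j'): match
Result: palindrome

1


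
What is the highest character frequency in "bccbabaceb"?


Input: bccbabaceb
Character counts:
  'a': 2
  'b': 4
  'c': 3
  'e': 1
Maximum frequency: 4

4


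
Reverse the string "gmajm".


Input: gmajm
Reading characters right to left:
  Position 4: 'm'
  Position 3: 'j'
  Position 2: 'a'
  Position 1: 'm'
  Position 0: 'g'
Reversed: mjamg

mjamg
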